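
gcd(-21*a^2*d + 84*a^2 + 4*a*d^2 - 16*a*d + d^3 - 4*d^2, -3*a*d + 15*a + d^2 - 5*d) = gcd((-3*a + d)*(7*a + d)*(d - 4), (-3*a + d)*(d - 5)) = 3*a - d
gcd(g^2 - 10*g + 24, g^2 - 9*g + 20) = g - 4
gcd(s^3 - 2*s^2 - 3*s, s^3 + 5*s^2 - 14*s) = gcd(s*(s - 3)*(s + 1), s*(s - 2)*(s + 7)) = s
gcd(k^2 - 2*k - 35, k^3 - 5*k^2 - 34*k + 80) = k + 5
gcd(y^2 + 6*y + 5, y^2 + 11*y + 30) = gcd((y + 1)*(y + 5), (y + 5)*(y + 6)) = y + 5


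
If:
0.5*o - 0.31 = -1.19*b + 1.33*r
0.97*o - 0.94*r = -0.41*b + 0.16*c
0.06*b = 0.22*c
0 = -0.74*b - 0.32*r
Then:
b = 0.10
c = 0.03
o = -0.27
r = -0.24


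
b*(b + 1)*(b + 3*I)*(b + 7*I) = b^4 + b^3 + 10*I*b^3 - 21*b^2 + 10*I*b^2 - 21*b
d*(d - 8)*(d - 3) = d^3 - 11*d^2 + 24*d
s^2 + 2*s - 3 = (s - 1)*(s + 3)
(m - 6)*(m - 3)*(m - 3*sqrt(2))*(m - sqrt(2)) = m^4 - 9*m^3 - 4*sqrt(2)*m^3 + 24*m^2 + 36*sqrt(2)*m^2 - 72*sqrt(2)*m - 54*m + 108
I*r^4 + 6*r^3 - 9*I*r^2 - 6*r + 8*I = (r + 1)*(r - 4*I)*(r - 2*I)*(I*r - I)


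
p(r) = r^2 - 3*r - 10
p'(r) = 2*r - 3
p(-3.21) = 9.93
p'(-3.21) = -9.42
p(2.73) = -10.74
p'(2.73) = 2.46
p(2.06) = -11.94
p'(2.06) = 1.12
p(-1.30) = -4.41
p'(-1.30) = -5.60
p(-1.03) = -5.85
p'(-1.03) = -5.06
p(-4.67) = 25.82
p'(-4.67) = -12.34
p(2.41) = -11.42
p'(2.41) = 1.82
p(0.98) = -11.98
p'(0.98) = -1.04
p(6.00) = 8.00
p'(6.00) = 9.00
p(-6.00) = 44.00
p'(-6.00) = -15.00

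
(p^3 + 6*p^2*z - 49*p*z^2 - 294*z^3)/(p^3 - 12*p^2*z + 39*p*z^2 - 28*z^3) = (p^2 + 13*p*z + 42*z^2)/(p^2 - 5*p*z + 4*z^2)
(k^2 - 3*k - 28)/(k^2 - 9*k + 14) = (k + 4)/(k - 2)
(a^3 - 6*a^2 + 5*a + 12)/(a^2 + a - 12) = (a^2 - 3*a - 4)/(a + 4)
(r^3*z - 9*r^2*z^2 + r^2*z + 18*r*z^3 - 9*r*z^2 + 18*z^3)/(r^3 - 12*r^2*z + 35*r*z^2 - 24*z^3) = z*(r^2 - 6*r*z + r - 6*z)/(r^2 - 9*r*z + 8*z^2)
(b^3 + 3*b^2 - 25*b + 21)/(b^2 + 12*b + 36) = (b^3 + 3*b^2 - 25*b + 21)/(b^2 + 12*b + 36)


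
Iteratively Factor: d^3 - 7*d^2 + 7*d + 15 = (d - 5)*(d^2 - 2*d - 3) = (d - 5)*(d + 1)*(d - 3)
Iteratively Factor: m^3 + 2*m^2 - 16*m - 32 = (m + 2)*(m^2 - 16) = (m - 4)*(m + 2)*(m + 4)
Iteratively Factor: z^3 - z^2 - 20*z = (z - 5)*(z^2 + 4*z) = (z - 5)*(z + 4)*(z)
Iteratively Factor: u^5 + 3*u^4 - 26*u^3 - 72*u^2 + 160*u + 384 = (u + 4)*(u^4 - u^3 - 22*u^2 + 16*u + 96) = (u + 4)^2*(u^3 - 5*u^2 - 2*u + 24) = (u + 2)*(u + 4)^2*(u^2 - 7*u + 12) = (u - 4)*(u + 2)*(u + 4)^2*(u - 3)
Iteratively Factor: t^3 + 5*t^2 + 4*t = (t + 1)*(t^2 + 4*t) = t*(t + 1)*(t + 4)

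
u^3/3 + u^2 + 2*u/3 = u*(u/3 + 1/3)*(u + 2)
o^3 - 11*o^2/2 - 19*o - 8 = (o - 8)*(o + 1/2)*(o + 2)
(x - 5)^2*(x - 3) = x^3 - 13*x^2 + 55*x - 75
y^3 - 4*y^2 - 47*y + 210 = (y - 6)*(y - 5)*(y + 7)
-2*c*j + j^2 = j*(-2*c + j)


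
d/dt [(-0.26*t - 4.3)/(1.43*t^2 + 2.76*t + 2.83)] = (0.3718*t^2 + 12.298*t + 11.1322)/(2.0449*t^4 + 7.8936*t^3 + 15.7114*t^2 + 15.6216*t + 8.0089)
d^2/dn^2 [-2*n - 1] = 0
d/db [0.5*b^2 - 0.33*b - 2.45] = 1.0*b - 0.33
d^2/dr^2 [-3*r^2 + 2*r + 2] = -6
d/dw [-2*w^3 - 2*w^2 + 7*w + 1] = -6*w^2 - 4*w + 7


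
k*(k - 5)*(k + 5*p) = k^3 + 5*k^2*p - 5*k^2 - 25*k*p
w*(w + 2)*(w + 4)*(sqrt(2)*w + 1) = sqrt(2)*w^4 + w^3 + 6*sqrt(2)*w^3 + 6*w^2 + 8*sqrt(2)*w^2 + 8*w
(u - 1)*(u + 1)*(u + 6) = u^3 + 6*u^2 - u - 6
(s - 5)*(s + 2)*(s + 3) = s^3 - 19*s - 30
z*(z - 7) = z^2 - 7*z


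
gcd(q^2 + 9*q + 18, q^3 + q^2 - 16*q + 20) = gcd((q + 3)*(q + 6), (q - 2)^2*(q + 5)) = 1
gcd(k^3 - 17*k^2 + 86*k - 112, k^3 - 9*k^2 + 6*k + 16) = k^2 - 10*k + 16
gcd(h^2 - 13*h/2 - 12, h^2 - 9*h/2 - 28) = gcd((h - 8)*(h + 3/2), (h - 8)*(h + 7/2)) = h - 8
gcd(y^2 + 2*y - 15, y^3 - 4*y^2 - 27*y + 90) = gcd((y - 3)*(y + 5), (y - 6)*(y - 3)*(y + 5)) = y^2 + 2*y - 15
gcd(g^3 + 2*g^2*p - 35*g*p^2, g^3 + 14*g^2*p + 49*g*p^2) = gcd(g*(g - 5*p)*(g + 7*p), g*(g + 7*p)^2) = g^2 + 7*g*p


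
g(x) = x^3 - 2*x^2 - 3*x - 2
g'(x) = 3*x^2 - 4*x - 3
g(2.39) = -6.94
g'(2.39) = 4.58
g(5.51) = 88.03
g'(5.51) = 66.04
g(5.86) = 112.97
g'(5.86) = 76.58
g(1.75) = -8.02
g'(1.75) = -0.81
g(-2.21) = -15.93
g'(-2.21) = 20.49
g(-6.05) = -278.50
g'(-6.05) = 131.01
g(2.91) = -3.02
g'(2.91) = 10.76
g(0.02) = -2.06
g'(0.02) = -3.08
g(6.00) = 124.00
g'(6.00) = 81.00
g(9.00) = 538.00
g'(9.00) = 204.00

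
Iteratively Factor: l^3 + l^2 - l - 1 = (l + 1)*(l^2 - 1) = (l - 1)*(l + 1)*(l + 1)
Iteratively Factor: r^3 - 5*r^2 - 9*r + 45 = (r - 5)*(r^2 - 9) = (r - 5)*(r - 3)*(r + 3)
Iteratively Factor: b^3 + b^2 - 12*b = (b + 4)*(b^2 - 3*b) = b*(b + 4)*(b - 3)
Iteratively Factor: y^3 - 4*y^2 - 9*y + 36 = (y - 4)*(y^2 - 9) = (y - 4)*(y + 3)*(y - 3)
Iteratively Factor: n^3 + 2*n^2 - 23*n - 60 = (n - 5)*(n^2 + 7*n + 12) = (n - 5)*(n + 3)*(n + 4)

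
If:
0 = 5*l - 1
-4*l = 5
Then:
No Solution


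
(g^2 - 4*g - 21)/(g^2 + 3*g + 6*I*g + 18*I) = (g - 7)/(g + 6*I)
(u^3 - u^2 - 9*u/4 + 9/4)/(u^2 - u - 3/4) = (2*u^2 + u - 3)/(2*u + 1)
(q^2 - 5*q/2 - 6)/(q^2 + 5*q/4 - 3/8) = 4*(q - 4)/(4*q - 1)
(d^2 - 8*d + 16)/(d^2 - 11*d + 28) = (d - 4)/(d - 7)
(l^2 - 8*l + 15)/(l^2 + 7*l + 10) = (l^2 - 8*l + 15)/(l^2 + 7*l + 10)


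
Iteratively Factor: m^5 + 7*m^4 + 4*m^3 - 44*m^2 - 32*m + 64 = (m - 2)*(m^4 + 9*m^3 + 22*m^2 - 32) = (m - 2)*(m + 4)*(m^3 + 5*m^2 + 2*m - 8) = (m - 2)*(m + 2)*(m + 4)*(m^2 + 3*m - 4) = (m - 2)*(m + 2)*(m + 4)^2*(m - 1)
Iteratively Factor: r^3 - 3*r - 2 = (r - 2)*(r^2 + 2*r + 1) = (r - 2)*(r + 1)*(r + 1)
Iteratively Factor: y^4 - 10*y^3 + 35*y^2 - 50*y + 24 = (y - 1)*(y^3 - 9*y^2 + 26*y - 24) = (y - 4)*(y - 1)*(y^2 - 5*y + 6) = (y - 4)*(y - 2)*(y - 1)*(y - 3)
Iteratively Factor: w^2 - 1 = (w + 1)*(w - 1)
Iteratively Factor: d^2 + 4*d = (d)*(d + 4)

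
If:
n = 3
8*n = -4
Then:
No Solution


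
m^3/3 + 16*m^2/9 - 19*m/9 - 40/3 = (m/3 + 1)*(m - 8/3)*(m + 5)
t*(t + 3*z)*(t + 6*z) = t^3 + 9*t^2*z + 18*t*z^2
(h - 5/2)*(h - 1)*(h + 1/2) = h^3 - 3*h^2 + 3*h/4 + 5/4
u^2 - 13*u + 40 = (u - 8)*(u - 5)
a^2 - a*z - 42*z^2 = (a - 7*z)*(a + 6*z)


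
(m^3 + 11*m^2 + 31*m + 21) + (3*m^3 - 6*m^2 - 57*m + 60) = 4*m^3 + 5*m^2 - 26*m + 81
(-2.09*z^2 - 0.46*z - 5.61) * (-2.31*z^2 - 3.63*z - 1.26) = 4.8279*z^4 + 8.6493*z^3 + 17.2623*z^2 + 20.9439*z + 7.0686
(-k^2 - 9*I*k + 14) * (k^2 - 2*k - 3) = -k^4 + 2*k^3 - 9*I*k^3 + 17*k^2 + 18*I*k^2 - 28*k + 27*I*k - 42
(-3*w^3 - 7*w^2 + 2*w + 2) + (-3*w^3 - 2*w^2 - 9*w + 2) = -6*w^3 - 9*w^2 - 7*w + 4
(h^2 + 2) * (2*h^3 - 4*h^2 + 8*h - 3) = 2*h^5 - 4*h^4 + 12*h^3 - 11*h^2 + 16*h - 6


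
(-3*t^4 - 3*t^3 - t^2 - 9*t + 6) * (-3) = 9*t^4 + 9*t^3 + 3*t^2 + 27*t - 18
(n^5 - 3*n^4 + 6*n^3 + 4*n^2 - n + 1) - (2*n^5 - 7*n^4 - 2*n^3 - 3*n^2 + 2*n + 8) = -n^5 + 4*n^4 + 8*n^3 + 7*n^2 - 3*n - 7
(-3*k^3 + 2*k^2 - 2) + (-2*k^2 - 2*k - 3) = -3*k^3 - 2*k - 5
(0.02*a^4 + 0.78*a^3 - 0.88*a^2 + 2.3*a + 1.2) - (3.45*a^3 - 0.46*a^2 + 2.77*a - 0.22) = 0.02*a^4 - 2.67*a^3 - 0.42*a^2 - 0.47*a + 1.42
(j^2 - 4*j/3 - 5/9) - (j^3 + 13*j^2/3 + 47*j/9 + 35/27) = -j^3 - 10*j^2/3 - 59*j/9 - 50/27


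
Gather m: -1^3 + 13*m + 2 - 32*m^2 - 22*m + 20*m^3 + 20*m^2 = 20*m^3 - 12*m^2 - 9*m + 1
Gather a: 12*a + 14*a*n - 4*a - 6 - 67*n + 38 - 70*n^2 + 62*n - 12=a*(14*n + 8) - 70*n^2 - 5*n + 20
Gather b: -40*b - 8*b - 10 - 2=-48*b - 12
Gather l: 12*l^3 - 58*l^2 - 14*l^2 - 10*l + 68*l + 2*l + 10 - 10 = 12*l^3 - 72*l^2 + 60*l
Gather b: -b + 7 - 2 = 5 - b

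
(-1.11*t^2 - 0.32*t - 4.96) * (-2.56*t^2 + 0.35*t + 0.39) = 2.8416*t^4 + 0.4307*t^3 + 12.1527*t^2 - 1.8608*t - 1.9344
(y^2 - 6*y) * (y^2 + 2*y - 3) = y^4 - 4*y^3 - 15*y^2 + 18*y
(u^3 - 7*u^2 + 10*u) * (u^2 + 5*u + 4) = u^5 - 2*u^4 - 21*u^3 + 22*u^2 + 40*u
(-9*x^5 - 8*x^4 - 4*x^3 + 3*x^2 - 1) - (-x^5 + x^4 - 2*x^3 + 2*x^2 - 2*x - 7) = -8*x^5 - 9*x^4 - 2*x^3 + x^2 + 2*x + 6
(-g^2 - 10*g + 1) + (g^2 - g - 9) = -11*g - 8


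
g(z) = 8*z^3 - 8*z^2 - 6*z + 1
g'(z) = 24*z^2 - 16*z - 6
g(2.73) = 87.77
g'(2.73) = 129.19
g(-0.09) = 1.47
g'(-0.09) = -4.37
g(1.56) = 2.54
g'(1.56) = 27.45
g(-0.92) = -6.48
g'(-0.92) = 29.03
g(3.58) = 244.05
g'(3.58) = 244.31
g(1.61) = 3.99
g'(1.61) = 30.45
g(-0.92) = -6.48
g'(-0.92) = 29.03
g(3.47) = 218.11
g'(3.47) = 227.46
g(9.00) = 5131.00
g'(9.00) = 1794.00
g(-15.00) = -28709.00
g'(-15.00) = 5634.00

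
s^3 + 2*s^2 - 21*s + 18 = (s - 3)*(s - 1)*(s + 6)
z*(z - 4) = z^2 - 4*z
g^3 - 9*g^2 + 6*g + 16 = (g - 8)*(g - 2)*(g + 1)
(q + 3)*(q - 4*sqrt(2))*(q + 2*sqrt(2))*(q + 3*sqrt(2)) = q^4 + sqrt(2)*q^3 + 3*q^3 - 28*q^2 + 3*sqrt(2)*q^2 - 84*q - 48*sqrt(2)*q - 144*sqrt(2)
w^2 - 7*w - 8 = (w - 8)*(w + 1)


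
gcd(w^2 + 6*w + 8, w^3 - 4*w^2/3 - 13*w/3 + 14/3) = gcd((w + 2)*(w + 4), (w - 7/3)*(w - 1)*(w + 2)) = w + 2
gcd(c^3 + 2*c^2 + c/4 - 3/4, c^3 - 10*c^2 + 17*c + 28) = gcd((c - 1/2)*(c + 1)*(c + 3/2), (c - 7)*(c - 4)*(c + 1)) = c + 1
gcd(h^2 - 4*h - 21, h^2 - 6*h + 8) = 1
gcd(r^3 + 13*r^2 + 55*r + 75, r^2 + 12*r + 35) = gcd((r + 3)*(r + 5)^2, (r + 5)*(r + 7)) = r + 5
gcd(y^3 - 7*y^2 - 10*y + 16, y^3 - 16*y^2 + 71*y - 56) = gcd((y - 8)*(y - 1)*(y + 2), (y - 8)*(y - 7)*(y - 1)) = y^2 - 9*y + 8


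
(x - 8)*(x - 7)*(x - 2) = x^3 - 17*x^2 + 86*x - 112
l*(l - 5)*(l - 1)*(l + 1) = l^4 - 5*l^3 - l^2 + 5*l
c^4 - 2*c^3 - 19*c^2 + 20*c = c*(c - 5)*(c - 1)*(c + 4)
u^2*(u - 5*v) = u^3 - 5*u^2*v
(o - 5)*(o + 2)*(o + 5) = o^3 + 2*o^2 - 25*o - 50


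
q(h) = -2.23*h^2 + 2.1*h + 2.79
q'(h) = 2.1 - 4.46*h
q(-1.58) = -6.09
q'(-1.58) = 9.15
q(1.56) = 0.64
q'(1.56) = -4.86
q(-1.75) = -7.71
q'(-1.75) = 9.90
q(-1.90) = -9.25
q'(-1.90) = 10.57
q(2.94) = -10.31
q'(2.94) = -11.01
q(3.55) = -17.86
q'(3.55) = -13.73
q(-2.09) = -11.34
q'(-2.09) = 11.42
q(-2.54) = -16.93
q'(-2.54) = 13.43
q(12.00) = -293.13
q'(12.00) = -51.42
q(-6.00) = -90.09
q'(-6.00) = 28.86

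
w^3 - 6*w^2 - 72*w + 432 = (w - 6)*(w - 6*sqrt(2))*(w + 6*sqrt(2))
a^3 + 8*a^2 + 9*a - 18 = (a - 1)*(a + 3)*(a + 6)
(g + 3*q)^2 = g^2 + 6*g*q + 9*q^2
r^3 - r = r*(r - 1)*(r + 1)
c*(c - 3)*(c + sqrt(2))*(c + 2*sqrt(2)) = c^4 - 3*c^3 + 3*sqrt(2)*c^3 - 9*sqrt(2)*c^2 + 4*c^2 - 12*c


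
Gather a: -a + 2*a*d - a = a*(2*d - 2)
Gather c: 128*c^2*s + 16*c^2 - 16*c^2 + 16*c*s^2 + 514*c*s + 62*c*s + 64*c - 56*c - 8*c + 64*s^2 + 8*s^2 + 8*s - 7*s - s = 128*c^2*s + c*(16*s^2 + 576*s) + 72*s^2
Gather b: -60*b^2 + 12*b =-60*b^2 + 12*b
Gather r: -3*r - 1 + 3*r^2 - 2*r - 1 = 3*r^2 - 5*r - 2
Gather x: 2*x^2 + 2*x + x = 2*x^2 + 3*x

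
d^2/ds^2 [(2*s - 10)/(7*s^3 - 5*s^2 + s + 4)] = 4*((s - 5)*(21*s^2 - 10*s + 1)^2 + (-21*s^2 + 10*s - (s - 5)*(21*s - 5) - 1)*(7*s^3 - 5*s^2 + s + 4))/(7*s^3 - 5*s^2 + s + 4)^3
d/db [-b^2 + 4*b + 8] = 4 - 2*b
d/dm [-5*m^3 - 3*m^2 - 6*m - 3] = -15*m^2 - 6*m - 6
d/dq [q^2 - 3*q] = 2*q - 3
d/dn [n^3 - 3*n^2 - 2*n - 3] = 3*n^2 - 6*n - 2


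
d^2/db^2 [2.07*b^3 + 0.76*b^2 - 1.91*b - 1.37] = 12.42*b + 1.52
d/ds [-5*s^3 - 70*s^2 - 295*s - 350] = -15*s^2 - 140*s - 295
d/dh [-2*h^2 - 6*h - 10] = -4*h - 6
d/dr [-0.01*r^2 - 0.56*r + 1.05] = -0.02*r - 0.56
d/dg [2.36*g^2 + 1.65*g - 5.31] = 4.72*g + 1.65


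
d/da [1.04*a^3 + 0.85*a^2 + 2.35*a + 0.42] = 3.12*a^2 + 1.7*a + 2.35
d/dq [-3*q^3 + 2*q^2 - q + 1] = -9*q^2 + 4*q - 1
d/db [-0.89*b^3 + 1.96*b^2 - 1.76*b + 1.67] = -2.67*b^2 + 3.92*b - 1.76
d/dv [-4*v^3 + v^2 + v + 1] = -12*v^2 + 2*v + 1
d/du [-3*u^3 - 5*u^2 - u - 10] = -9*u^2 - 10*u - 1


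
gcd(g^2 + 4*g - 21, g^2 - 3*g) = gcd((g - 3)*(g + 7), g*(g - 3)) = g - 3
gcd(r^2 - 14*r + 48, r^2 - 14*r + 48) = r^2 - 14*r + 48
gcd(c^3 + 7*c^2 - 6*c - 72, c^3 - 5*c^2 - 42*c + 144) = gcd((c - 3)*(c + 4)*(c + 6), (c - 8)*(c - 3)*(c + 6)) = c^2 + 3*c - 18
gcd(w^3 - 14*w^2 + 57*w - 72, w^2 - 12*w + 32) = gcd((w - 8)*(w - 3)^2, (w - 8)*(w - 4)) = w - 8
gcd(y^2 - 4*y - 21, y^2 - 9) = y + 3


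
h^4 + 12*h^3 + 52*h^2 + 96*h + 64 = (h + 2)^2*(h + 4)^2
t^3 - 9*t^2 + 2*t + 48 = (t - 8)*(t - 3)*(t + 2)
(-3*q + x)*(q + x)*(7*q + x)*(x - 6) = -21*q^3*x + 126*q^3 - 17*q^2*x^2 + 102*q^2*x + 5*q*x^3 - 30*q*x^2 + x^4 - 6*x^3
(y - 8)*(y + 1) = y^2 - 7*y - 8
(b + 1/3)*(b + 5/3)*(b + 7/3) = b^3 + 13*b^2/3 + 47*b/9 + 35/27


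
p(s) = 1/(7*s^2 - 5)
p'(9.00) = 0.00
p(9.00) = 0.00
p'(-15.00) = 0.00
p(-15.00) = 0.00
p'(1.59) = -0.14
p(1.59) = 0.08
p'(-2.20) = 0.04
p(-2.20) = 0.03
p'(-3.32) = 0.01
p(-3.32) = 0.01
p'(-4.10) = 0.00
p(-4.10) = 0.01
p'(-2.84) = 0.02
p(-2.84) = 0.02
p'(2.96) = -0.01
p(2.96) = 0.02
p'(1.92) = -0.06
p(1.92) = 0.05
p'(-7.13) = 0.00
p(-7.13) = 0.00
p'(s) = -14*s/(7*s^2 - 5)^2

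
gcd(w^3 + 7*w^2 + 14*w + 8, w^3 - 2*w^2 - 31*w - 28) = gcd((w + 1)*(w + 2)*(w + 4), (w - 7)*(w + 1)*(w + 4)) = w^2 + 5*w + 4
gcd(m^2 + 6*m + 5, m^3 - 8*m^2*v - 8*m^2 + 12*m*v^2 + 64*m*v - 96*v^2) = 1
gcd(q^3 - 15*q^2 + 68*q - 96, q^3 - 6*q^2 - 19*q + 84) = q - 3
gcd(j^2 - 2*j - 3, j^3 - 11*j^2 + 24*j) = j - 3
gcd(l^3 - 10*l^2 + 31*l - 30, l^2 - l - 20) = l - 5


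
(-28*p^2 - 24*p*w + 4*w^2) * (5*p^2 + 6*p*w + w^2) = -140*p^4 - 288*p^3*w - 152*p^2*w^2 + 4*w^4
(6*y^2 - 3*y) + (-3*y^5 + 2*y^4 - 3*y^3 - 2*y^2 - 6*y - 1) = -3*y^5 + 2*y^4 - 3*y^3 + 4*y^2 - 9*y - 1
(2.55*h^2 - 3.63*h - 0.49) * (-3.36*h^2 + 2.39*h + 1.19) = -8.568*h^4 + 18.2913*h^3 - 3.9948*h^2 - 5.4908*h - 0.5831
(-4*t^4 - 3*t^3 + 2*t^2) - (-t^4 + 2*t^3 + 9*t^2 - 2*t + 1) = -3*t^4 - 5*t^3 - 7*t^2 + 2*t - 1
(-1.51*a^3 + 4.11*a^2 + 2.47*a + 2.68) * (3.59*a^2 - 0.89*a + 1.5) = -5.4209*a^5 + 16.0988*a^4 + 2.9444*a^3 + 13.5879*a^2 + 1.3198*a + 4.02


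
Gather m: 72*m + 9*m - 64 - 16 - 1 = 81*m - 81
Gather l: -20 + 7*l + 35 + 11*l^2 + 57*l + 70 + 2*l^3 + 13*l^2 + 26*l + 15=2*l^3 + 24*l^2 + 90*l + 100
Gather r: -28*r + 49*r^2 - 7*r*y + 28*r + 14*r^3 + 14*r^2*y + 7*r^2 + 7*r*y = 14*r^3 + r^2*(14*y + 56)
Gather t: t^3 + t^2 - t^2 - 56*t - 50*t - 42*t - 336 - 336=t^3 - 148*t - 672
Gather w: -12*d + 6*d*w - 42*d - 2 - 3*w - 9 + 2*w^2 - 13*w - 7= -54*d + 2*w^2 + w*(6*d - 16) - 18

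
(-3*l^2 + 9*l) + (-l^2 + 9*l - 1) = -4*l^2 + 18*l - 1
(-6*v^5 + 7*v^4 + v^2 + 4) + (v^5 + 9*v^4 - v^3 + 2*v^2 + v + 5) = -5*v^5 + 16*v^4 - v^3 + 3*v^2 + v + 9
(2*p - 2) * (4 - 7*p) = -14*p^2 + 22*p - 8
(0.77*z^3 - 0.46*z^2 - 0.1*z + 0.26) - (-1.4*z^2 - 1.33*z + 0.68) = 0.77*z^3 + 0.94*z^2 + 1.23*z - 0.42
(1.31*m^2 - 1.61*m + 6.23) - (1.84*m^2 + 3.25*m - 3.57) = -0.53*m^2 - 4.86*m + 9.8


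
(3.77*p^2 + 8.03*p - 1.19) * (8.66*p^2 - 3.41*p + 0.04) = 32.6482*p^4 + 56.6841*p^3 - 37.5369*p^2 + 4.3791*p - 0.0476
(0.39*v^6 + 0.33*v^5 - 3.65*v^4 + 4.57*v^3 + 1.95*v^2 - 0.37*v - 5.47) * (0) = 0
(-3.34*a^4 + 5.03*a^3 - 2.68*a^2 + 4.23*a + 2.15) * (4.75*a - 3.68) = -15.865*a^5 + 36.1837*a^4 - 31.2404*a^3 + 29.9549*a^2 - 5.3539*a - 7.912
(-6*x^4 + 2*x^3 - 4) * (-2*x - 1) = 12*x^5 + 2*x^4 - 2*x^3 + 8*x + 4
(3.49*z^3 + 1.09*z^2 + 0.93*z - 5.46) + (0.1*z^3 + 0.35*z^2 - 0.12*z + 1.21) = 3.59*z^3 + 1.44*z^2 + 0.81*z - 4.25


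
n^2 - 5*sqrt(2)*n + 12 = (n - 3*sqrt(2))*(n - 2*sqrt(2))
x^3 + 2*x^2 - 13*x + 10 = (x - 2)*(x - 1)*(x + 5)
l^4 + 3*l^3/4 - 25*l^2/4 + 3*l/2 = l*(l - 2)*(l - 1/4)*(l + 3)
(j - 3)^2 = j^2 - 6*j + 9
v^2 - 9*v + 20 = (v - 5)*(v - 4)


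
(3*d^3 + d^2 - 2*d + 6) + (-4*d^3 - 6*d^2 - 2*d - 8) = -d^3 - 5*d^2 - 4*d - 2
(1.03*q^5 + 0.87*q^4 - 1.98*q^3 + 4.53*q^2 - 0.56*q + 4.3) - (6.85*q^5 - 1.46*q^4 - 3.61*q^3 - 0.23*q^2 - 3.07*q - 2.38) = -5.82*q^5 + 2.33*q^4 + 1.63*q^3 + 4.76*q^2 + 2.51*q + 6.68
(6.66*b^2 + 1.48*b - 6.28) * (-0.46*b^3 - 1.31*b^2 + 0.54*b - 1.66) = -3.0636*b^5 - 9.4054*b^4 + 4.5464*b^3 - 2.0296*b^2 - 5.848*b + 10.4248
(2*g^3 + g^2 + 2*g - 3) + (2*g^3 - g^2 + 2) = 4*g^3 + 2*g - 1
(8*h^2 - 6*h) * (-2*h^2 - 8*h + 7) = -16*h^4 - 52*h^3 + 104*h^2 - 42*h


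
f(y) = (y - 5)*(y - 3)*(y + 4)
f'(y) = (y - 5)*(y - 3) + (y - 5)*(y + 4) + (y - 3)*(y + 4)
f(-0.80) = 70.53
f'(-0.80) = -8.68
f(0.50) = 50.62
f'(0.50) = -20.25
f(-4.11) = -7.12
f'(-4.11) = 66.56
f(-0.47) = 67.00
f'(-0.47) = -12.58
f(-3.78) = 13.10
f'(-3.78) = 56.11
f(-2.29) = 65.94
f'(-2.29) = 17.05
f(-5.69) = -156.99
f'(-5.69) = 125.65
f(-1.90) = 71.00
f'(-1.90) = 9.03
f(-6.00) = -198.00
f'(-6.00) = 139.00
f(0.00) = 60.00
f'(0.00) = -17.00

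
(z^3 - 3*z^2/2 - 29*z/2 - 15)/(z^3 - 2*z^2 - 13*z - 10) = (z + 3/2)/(z + 1)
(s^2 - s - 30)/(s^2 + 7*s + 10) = (s - 6)/(s + 2)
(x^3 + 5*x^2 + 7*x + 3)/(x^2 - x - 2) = (x^2 + 4*x + 3)/(x - 2)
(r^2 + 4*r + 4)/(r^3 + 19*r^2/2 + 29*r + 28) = 2*(r + 2)/(2*r^2 + 15*r + 28)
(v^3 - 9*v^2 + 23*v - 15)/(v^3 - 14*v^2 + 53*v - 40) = (v - 3)/(v - 8)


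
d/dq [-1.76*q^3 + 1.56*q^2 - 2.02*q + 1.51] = -5.28*q^2 + 3.12*q - 2.02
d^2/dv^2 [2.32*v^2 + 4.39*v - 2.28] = 4.64000000000000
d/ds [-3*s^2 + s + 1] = 1 - 6*s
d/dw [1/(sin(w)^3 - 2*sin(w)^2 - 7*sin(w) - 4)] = (7 - 3*sin(w))*cos(w)/((sin(w) - 4)^2*(sin(w) + 1)^3)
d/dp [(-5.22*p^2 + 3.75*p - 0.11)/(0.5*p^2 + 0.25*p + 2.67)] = (-3.18*p^2 - 27.7648*p + 10.04)/(0.25*p^4 + 0.25*p^3 + 2.7325*p^2 + 1.335*p + 7.1289)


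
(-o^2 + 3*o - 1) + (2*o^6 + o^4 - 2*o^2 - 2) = 2*o^6 + o^4 - 3*o^2 + 3*o - 3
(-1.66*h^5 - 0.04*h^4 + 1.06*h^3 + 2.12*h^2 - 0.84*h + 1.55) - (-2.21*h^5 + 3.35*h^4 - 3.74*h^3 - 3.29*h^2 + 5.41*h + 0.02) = 0.55*h^5 - 3.39*h^4 + 4.8*h^3 + 5.41*h^2 - 6.25*h + 1.53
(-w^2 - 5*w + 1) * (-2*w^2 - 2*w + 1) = 2*w^4 + 12*w^3 + 7*w^2 - 7*w + 1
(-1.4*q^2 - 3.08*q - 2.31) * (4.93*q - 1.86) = -6.902*q^3 - 12.5804*q^2 - 5.6595*q + 4.2966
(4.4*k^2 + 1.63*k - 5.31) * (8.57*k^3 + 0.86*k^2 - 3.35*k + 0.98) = 37.708*k^5 + 17.7531*k^4 - 58.8449*k^3 - 5.7151*k^2 + 19.3859*k - 5.2038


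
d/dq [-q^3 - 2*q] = -3*q^2 - 2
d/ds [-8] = 0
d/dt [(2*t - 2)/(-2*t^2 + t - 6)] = 2*(-2*t^2 + t + (t - 1)*(4*t - 1) - 6)/(2*t^2 - t + 6)^2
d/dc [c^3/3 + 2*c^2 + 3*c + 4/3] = c^2 + 4*c + 3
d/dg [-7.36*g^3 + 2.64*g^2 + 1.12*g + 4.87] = -22.08*g^2 + 5.28*g + 1.12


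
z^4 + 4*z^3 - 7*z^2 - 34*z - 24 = (z - 3)*(z + 1)*(z + 2)*(z + 4)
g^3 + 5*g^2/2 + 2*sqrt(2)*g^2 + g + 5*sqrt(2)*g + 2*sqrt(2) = (g + 1/2)*(g + 2)*(g + 2*sqrt(2))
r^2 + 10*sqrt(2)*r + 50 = (r + 5*sqrt(2))^2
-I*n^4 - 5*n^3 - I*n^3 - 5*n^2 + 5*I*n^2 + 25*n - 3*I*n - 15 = (n - 1)*(n + 3)*(n - 5*I)*(-I*n + I)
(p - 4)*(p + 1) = p^2 - 3*p - 4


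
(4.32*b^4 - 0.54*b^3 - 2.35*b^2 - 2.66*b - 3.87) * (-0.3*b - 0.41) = -1.296*b^5 - 1.6092*b^4 + 0.9264*b^3 + 1.7615*b^2 + 2.2516*b + 1.5867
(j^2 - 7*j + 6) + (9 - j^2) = 15 - 7*j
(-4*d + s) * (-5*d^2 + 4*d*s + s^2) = 20*d^3 - 21*d^2*s + s^3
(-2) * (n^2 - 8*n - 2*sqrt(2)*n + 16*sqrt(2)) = -2*n^2 + 4*sqrt(2)*n + 16*n - 32*sqrt(2)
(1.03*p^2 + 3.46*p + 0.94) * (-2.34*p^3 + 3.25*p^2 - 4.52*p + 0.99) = -2.4102*p^5 - 4.7489*p^4 + 4.3898*p^3 - 11.5645*p^2 - 0.823399999999999*p + 0.9306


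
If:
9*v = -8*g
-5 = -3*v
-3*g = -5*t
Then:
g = -15/8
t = -9/8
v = 5/3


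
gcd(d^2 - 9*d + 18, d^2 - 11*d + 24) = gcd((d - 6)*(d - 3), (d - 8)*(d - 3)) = d - 3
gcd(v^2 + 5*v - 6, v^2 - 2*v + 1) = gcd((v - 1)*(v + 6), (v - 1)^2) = v - 1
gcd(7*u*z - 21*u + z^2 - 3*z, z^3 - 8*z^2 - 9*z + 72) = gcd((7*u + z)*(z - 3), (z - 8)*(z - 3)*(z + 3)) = z - 3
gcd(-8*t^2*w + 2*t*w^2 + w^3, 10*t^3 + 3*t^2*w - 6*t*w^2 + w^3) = 2*t - w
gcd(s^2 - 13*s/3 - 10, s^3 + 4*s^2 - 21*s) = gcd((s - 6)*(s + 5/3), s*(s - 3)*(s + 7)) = 1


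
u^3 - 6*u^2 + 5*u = u*(u - 5)*(u - 1)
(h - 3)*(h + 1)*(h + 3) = h^3 + h^2 - 9*h - 9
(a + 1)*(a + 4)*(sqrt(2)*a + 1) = sqrt(2)*a^3 + a^2 + 5*sqrt(2)*a^2 + 5*a + 4*sqrt(2)*a + 4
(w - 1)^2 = w^2 - 2*w + 1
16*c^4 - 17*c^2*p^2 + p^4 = (-4*c + p)*(-c + p)*(c + p)*(4*c + p)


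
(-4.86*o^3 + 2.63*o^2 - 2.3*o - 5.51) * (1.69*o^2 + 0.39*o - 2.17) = -8.2134*o^5 + 2.5493*o^4 + 7.6849*o^3 - 15.916*o^2 + 2.8421*o + 11.9567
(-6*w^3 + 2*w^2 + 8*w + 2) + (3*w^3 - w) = -3*w^3 + 2*w^2 + 7*w + 2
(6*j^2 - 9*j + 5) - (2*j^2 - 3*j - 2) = 4*j^2 - 6*j + 7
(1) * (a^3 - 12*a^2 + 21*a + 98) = a^3 - 12*a^2 + 21*a + 98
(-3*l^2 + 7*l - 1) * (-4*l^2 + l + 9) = 12*l^4 - 31*l^3 - 16*l^2 + 62*l - 9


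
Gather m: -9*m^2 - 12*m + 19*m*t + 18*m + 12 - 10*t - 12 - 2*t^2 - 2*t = -9*m^2 + m*(19*t + 6) - 2*t^2 - 12*t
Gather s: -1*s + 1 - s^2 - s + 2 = -s^2 - 2*s + 3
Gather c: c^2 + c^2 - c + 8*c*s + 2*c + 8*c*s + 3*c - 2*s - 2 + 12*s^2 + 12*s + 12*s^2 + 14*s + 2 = 2*c^2 + c*(16*s + 4) + 24*s^2 + 24*s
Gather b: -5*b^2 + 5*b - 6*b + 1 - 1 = -5*b^2 - b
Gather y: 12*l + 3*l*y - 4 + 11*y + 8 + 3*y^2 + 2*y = 12*l + 3*y^2 + y*(3*l + 13) + 4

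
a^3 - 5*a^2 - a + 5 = (a - 5)*(a - 1)*(a + 1)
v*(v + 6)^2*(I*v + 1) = I*v^4 + v^3 + 12*I*v^3 + 12*v^2 + 36*I*v^2 + 36*v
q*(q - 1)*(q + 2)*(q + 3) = q^4 + 4*q^3 + q^2 - 6*q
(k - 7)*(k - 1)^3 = k^4 - 10*k^3 + 24*k^2 - 22*k + 7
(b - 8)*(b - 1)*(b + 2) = b^3 - 7*b^2 - 10*b + 16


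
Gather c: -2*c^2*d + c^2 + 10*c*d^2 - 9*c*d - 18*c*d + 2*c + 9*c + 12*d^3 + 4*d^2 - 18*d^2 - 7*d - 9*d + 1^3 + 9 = c^2*(1 - 2*d) + c*(10*d^2 - 27*d + 11) + 12*d^3 - 14*d^2 - 16*d + 10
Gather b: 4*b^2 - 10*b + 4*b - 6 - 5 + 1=4*b^2 - 6*b - 10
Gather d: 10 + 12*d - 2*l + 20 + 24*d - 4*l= 36*d - 6*l + 30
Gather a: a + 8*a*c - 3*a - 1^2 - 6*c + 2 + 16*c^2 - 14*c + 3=a*(8*c - 2) + 16*c^2 - 20*c + 4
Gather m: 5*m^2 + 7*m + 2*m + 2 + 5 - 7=5*m^2 + 9*m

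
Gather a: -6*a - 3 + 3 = -6*a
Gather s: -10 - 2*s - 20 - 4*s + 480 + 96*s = 90*s + 450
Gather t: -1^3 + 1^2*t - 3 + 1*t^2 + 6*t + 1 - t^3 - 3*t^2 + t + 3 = -t^3 - 2*t^2 + 8*t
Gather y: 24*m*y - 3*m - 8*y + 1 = -3*m + y*(24*m - 8) + 1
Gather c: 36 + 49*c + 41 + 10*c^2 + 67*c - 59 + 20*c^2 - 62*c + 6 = 30*c^2 + 54*c + 24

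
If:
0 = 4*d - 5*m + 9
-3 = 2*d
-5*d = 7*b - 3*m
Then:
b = 93/70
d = -3/2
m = 3/5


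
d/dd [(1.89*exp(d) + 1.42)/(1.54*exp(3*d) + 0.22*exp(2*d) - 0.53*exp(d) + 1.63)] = (-5.8212*exp(3*d) - 6.9762*exp(2*d) - 0.6248*exp(d) + 3.8333)*exp(d)/(2.3716*exp(6*d) + 0.6776*exp(5*d) - 1.584*exp(4*d) + 4.7872*exp(3*d) + 0.9981*exp(2*d) - 1.7278*exp(d) + 2.6569)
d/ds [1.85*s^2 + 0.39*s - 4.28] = 3.7*s + 0.39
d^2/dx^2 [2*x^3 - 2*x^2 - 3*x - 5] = 12*x - 4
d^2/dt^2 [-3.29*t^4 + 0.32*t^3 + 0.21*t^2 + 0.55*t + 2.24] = -39.48*t^2 + 1.92*t + 0.42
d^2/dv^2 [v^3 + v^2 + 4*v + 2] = 6*v + 2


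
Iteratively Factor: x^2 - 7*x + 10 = (x - 2)*(x - 5)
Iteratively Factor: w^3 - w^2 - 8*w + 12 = (w + 3)*(w^2 - 4*w + 4) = (w - 2)*(w + 3)*(w - 2)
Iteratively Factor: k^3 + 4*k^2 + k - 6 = (k + 3)*(k^2 + k - 2) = (k - 1)*(k + 3)*(k + 2)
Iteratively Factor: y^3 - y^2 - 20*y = (y - 5)*(y^2 + 4*y) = y*(y - 5)*(y + 4)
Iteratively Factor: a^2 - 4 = (a + 2)*(a - 2)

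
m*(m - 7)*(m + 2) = m^3 - 5*m^2 - 14*m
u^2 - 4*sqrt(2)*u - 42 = (u - 7*sqrt(2))*(u + 3*sqrt(2))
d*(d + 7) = d^2 + 7*d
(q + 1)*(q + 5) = q^2 + 6*q + 5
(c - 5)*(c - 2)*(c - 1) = c^3 - 8*c^2 + 17*c - 10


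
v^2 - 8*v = v*(v - 8)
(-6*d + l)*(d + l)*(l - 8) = -6*d^2*l + 48*d^2 - 5*d*l^2 + 40*d*l + l^3 - 8*l^2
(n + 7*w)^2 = n^2 + 14*n*w + 49*w^2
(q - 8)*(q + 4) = q^2 - 4*q - 32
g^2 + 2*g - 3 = (g - 1)*(g + 3)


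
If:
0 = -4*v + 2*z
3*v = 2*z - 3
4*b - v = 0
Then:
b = 3/4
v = 3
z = 6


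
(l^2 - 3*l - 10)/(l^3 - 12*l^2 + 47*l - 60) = (l + 2)/(l^2 - 7*l + 12)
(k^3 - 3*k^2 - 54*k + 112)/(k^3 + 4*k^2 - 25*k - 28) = (k^2 - 10*k + 16)/(k^2 - 3*k - 4)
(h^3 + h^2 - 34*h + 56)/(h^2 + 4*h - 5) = (h^3 + h^2 - 34*h + 56)/(h^2 + 4*h - 5)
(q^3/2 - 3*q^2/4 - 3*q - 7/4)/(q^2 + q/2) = (2*q^3 - 3*q^2 - 12*q - 7)/(2*q*(2*q + 1))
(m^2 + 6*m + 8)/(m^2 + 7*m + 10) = (m + 4)/(m + 5)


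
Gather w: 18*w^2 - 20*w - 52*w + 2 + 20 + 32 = 18*w^2 - 72*w + 54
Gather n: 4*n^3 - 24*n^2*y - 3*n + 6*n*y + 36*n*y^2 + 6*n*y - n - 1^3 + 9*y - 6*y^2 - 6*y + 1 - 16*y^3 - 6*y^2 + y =4*n^3 - 24*n^2*y + n*(36*y^2 + 12*y - 4) - 16*y^3 - 12*y^2 + 4*y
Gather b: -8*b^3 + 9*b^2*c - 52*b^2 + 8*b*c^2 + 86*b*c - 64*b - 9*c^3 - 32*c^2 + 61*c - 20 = -8*b^3 + b^2*(9*c - 52) + b*(8*c^2 + 86*c - 64) - 9*c^3 - 32*c^2 + 61*c - 20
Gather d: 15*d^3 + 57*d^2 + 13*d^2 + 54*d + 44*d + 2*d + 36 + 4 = 15*d^3 + 70*d^2 + 100*d + 40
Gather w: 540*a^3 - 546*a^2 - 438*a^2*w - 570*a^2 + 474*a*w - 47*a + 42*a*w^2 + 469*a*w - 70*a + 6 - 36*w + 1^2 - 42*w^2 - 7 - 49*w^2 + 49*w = 540*a^3 - 1116*a^2 - 117*a + w^2*(42*a - 91) + w*(-438*a^2 + 943*a + 13)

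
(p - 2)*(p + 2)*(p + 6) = p^3 + 6*p^2 - 4*p - 24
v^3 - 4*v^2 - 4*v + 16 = (v - 4)*(v - 2)*(v + 2)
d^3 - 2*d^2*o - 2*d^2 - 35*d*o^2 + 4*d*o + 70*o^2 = (d - 2)*(d - 7*o)*(d + 5*o)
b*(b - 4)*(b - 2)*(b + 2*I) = b^4 - 6*b^3 + 2*I*b^3 + 8*b^2 - 12*I*b^2 + 16*I*b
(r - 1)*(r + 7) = r^2 + 6*r - 7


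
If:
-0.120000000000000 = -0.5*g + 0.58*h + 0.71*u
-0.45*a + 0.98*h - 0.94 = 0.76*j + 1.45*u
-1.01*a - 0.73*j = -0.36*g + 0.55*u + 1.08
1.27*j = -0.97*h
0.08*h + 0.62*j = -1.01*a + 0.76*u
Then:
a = -15.48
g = -35.56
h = -15.51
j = 11.85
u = -12.54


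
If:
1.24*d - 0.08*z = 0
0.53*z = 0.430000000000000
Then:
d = 0.05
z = 0.81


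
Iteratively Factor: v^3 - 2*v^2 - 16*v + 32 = (v - 2)*(v^2 - 16) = (v - 4)*(v - 2)*(v + 4)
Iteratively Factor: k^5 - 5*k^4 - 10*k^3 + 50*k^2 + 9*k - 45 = (k - 1)*(k^4 - 4*k^3 - 14*k^2 + 36*k + 45) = (k - 1)*(k + 3)*(k^3 - 7*k^2 + 7*k + 15) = (k - 1)*(k + 1)*(k + 3)*(k^2 - 8*k + 15) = (k - 5)*(k - 1)*(k + 1)*(k + 3)*(k - 3)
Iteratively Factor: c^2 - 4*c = (c - 4)*(c)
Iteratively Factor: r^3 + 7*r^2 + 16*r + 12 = (r + 3)*(r^2 + 4*r + 4) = (r + 2)*(r + 3)*(r + 2)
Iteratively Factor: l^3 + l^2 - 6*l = (l - 2)*(l^2 + 3*l) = l*(l - 2)*(l + 3)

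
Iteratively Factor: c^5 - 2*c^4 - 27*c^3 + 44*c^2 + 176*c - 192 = (c - 4)*(c^4 + 2*c^3 - 19*c^2 - 32*c + 48) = (c - 4)*(c + 4)*(c^3 - 2*c^2 - 11*c + 12) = (c - 4)*(c + 3)*(c + 4)*(c^2 - 5*c + 4) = (c - 4)^2*(c + 3)*(c + 4)*(c - 1)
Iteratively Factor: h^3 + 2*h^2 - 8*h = (h + 4)*(h^2 - 2*h) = (h - 2)*(h + 4)*(h)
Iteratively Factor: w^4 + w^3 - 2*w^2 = (w + 2)*(w^3 - w^2) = w*(w + 2)*(w^2 - w) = w*(w - 1)*(w + 2)*(w)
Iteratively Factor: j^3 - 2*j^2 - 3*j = (j + 1)*(j^2 - 3*j) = j*(j + 1)*(j - 3)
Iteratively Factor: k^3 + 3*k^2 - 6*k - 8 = (k + 1)*(k^2 + 2*k - 8) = (k - 2)*(k + 1)*(k + 4)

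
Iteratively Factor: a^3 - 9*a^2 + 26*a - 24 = (a - 2)*(a^2 - 7*a + 12) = (a - 3)*(a - 2)*(a - 4)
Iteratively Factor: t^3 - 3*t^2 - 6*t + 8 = (t + 2)*(t^2 - 5*t + 4) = (t - 4)*(t + 2)*(t - 1)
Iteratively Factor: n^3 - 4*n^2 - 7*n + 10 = (n + 2)*(n^2 - 6*n + 5) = (n - 5)*(n + 2)*(n - 1)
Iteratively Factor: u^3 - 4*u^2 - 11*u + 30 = (u - 2)*(u^2 - 2*u - 15) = (u - 5)*(u - 2)*(u + 3)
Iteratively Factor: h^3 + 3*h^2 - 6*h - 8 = (h - 2)*(h^2 + 5*h + 4) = (h - 2)*(h + 1)*(h + 4)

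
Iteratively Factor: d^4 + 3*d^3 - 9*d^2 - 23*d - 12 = (d - 3)*(d^3 + 6*d^2 + 9*d + 4) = (d - 3)*(d + 1)*(d^2 + 5*d + 4) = (d - 3)*(d + 1)^2*(d + 4)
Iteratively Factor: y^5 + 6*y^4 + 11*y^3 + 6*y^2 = (y)*(y^4 + 6*y^3 + 11*y^2 + 6*y) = y*(y + 1)*(y^3 + 5*y^2 + 6*y) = y*(y + 1)*(y + 2)*(y^2 + 3*y) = y*(y + 1)*(y + 2)*(y + 3)*(y)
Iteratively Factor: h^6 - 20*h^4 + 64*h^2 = (h + 4)*(h^5 - 4*h^4 - 4*h^3 + 16*h^2) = (h - 2)*(h + 4)*(h^4 - 2*h^3 - 8*h^2) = h*(h - 2)*(h + 4)*(h^3 - 2*h^2 - 8*h) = h*(h - 4)*(h - 2)*(h + 4)*(h^2 + 2*h) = h^2*(h - 4)*(h - 2)*(h + 4)*(h + 2)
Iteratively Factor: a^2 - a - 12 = (a + 3)*(a - 4)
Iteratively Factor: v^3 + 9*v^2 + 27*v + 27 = (v + 3)*(v^2 + 6*v + 9) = (v + 3)^2*(v + 3)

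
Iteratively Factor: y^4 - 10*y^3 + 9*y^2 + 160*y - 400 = (y - 5)*(y^3 - 5*y^2 - 16*y + 80) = (y - 5)*(y - 4)*(y^2 - y - 20) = (y - 5)*(y - 4)*(y + 4)*(y - 5)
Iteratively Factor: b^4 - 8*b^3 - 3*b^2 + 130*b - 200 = (b - 5)*(b^3 - 3*b^2 - 18*b + 40) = (b - 5)*(b - 2)*(b^2 - b - 20) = (b - 5)*(b - 2)*(b + 4)*(b - 5)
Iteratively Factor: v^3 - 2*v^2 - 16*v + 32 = (v - 2)*(v^2 - 16) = (v - 4)*(v - 2)*(v + 4)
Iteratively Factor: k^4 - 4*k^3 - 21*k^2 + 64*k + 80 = (k + 1)*(k^3 - 5*k^2 - 16*k + 80) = (k - 4)*(k + 1)*(k^2 - k - 20) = (k - 4)*(k + 1)*(k + 4)*(k - 5)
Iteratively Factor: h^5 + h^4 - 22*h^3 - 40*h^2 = (h + 2)*(h^4 - h^3 - 20*h^2) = h*(h + 2)*(h^3 - h^2 - 20*h) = h*(h + 2)*(h + 4)*(h^2 - 5*h) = h*(h - 5)*(h + 2)*(h + 4)*(h)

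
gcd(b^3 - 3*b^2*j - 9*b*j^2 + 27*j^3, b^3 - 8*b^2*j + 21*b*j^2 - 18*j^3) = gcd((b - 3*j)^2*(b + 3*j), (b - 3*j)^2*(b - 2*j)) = b^2 - 6*b*j + 9*j^2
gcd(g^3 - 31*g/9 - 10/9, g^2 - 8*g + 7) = 1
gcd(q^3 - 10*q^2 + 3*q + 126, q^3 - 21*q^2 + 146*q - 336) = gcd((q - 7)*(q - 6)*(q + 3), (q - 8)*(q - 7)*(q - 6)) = q^2 - 13*q + 42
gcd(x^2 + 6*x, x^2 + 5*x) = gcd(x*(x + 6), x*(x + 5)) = x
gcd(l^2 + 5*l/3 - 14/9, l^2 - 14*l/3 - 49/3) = l + 7/3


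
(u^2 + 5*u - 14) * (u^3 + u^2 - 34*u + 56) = u^5 + 6*u^4 - 43*u^3 - 128*u^2 + 756*u - 784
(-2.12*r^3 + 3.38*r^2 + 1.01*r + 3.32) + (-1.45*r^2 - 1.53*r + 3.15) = -2.12*r^3 + 1.93*r^2 - 0.52*r + 6.47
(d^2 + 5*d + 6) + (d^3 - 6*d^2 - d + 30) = d^3 - 5*d^2 + 4*d + 36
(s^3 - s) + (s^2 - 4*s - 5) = s^3 + s^2 - 5*s - 5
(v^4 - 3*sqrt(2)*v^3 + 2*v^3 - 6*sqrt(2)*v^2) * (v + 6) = v^5 - 3*sqrt(2)*v^4 + 8*v^4 - 24*sqrt(2)*v^3 + 12*v^3 - 36*sqrt(2)*v^2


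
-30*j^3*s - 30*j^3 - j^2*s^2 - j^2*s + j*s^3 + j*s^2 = (-6*j + s)*(5*j + s)*(j*s + j)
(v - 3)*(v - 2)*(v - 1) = v^3 - 6*v^2 + 11*v - 6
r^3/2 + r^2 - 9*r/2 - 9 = (r/2 + 1)*(r - 3)*(r + 3)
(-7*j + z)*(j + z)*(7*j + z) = -49*j^3 - 49*j^2*z + j*z^2 + z^3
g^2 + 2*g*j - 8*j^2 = (g - 2*j)*(g + 4*j)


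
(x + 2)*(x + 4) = x^2 + 6*x + 8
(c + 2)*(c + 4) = c^2 + 6*c + 8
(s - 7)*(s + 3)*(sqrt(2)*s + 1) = sqrt(2)*s^3 - 4*sqrt(2)*s^2 + s^2 - 21*sqrt(2)*s - 4*s - 21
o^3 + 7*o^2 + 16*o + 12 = (o + 2)^2*(o + 3)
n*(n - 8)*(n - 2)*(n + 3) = n^4 - 7*n^3 - 14*n^2 + 48*n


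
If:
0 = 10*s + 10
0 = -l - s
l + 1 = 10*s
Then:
No Solution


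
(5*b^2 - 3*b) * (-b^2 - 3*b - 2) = -5*b^4 - 12*b^3 - b^2 + 6*b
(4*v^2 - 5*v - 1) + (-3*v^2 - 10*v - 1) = v^2 - 15*v - 2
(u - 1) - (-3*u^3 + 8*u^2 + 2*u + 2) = 3*u^3 - 8*u^2 - u - 3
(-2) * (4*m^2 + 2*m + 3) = -8*m^2 - 4*m - 6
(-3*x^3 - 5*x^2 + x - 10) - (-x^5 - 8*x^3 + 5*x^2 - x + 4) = x^5 + 5*x^3 - 10*x^2 + 2*x - 14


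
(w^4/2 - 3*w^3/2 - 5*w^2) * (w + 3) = w^5/2 - 19*w^3/2 - 15*w^2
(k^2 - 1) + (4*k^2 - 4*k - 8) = 5*k^2 - 4*k - 9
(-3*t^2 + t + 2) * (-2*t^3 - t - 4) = 6*t^5 - 2*t^4 - t^3 + 11*t^2 - 6*t - 8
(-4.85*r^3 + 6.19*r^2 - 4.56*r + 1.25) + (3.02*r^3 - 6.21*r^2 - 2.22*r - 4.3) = -1.83*r^3 - 0.0199999999999996*r^2 - 6.78*r - 3.05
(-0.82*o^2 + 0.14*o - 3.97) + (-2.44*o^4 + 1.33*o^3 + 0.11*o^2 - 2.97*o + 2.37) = -2.44*o^4 + 1.33*o^3 - 0.71*o^2 - 2.83*o - 1.6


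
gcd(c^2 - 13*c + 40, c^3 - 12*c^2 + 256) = c - 8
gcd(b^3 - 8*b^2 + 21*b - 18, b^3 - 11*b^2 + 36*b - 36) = b^2 - 5*b + 6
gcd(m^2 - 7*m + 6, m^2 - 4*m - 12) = m - 6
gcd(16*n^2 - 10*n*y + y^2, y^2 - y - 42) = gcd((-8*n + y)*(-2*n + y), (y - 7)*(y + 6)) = 1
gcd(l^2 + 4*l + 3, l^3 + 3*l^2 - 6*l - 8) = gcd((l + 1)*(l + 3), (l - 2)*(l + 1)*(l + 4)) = l + 1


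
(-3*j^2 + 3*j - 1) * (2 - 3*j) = 9*j^3 - 15*j^2 + 9*j - 2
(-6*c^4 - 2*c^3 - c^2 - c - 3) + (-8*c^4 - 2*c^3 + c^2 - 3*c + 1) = -14*c^4 - 4*c^3 - 4*c - 2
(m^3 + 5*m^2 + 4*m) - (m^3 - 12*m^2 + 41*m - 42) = 17*m^2 - 37*m + 42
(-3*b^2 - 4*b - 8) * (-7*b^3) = 21*b^5 + 28*b^4 + 56*b^3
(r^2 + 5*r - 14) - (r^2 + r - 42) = 4*r + 28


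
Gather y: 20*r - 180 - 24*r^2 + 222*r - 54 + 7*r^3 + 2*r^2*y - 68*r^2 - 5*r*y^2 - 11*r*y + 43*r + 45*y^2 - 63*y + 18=7*r^3 - 92*r^2 + 285*r + y^2*(45 - 5*r) + y*(2*r^2 - 11*r - 63) - 216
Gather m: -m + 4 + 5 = 9 - m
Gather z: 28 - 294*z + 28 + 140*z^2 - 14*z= 140*z^2 - 308*z + 56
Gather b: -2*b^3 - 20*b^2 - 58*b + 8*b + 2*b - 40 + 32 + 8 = -2*b^3 - 20*b^2 - 48*b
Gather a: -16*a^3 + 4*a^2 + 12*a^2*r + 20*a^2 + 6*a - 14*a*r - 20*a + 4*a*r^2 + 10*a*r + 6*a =-16*a^3 + a^2*(12*r + 24) + a*(4*r^2 - 4*r - 8)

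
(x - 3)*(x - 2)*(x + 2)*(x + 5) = x^4 + 2*x^3 - 19*x^2 - 8*x + 60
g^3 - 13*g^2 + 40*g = g*(g - 8)*(g - 5)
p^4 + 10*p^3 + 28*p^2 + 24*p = p*(p + 2)^2*(p + 6)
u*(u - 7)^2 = u^3 - 14*u^2 + 49*u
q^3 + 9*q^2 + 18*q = q*(q + 3)*(q + 6)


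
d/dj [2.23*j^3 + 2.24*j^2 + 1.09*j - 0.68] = 6.69*j^2 + 4.48*j + 1.09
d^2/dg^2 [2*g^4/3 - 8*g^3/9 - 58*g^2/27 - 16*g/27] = 8*g^2 - 16*g/3 - 116/27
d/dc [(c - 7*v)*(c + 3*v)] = 2*c - 4*v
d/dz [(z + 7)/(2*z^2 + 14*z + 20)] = (z^2 + 7*z - (z + 7)*(2*z + 7) + 10)/(2*(z^2 + 7*z + 10)^2)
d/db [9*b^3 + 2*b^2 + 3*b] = 27*b^2 + 4*b + 3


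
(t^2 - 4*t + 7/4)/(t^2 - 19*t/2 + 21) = (t - 1/2)/(t - 6)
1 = 1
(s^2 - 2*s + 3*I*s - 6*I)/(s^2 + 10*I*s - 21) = (s - 2)/(s + 7*I)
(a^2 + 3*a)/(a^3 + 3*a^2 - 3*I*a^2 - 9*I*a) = 1/(a - 3*I)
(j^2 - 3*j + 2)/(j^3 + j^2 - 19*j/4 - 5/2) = 4*(j - 1)/(4*j^2 + 12*j + 5)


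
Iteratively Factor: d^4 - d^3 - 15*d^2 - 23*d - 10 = (d + 2)*(d^3 - 3*d^2 - 9*d - 5) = (d - 5)*(d + 2)*(d^2 + 2*d + 1) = (d - 5)*(d + 1)*(d + 2)*(d + 1)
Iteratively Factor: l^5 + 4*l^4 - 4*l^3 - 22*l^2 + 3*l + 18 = (l - 1)*(l^4 + 5*l^3 + l^2 - 21*l - 18) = (l - 2)*(l - 1)*(l^3 + 7*l^2 + 15*l + 9) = (l - 2)*(l - 1)*(l + 3)*(l^2 + 4*l + 3) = (l - 2)*(l - 1)*(l + 3)^2*(l + 1)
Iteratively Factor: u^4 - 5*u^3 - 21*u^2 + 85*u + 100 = (u - 5)*(u^3 - 21*u - 20) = (u - 5)*(u + 1)*(u^2 - u - 20) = (u - 5)^2*(u + 1)*(u + 4)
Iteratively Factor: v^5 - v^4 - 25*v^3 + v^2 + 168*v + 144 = (v + 3)*(v^4 - 4*v^3 - 13*v^2 + 40*v + 48) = (v - 4)*(v + 3)*(v^3 - 13*v - 12) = (v - 4)*(v + 1)*(v + 3)*(v^2 - v - 12) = (v - 4)^2*(v + 1)*(v + 3)*(v + 3)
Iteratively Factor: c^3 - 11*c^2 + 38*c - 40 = (c - 5)*(c^2 - 6*c + 8) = (c - 5)*(c - 4)*(c - 2)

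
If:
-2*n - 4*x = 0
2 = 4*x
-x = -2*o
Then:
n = -1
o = 1/4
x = 1/2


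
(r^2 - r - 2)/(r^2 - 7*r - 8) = (r - 2)/(r - 8)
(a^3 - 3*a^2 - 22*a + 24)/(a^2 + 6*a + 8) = (a^2 - 7*a + 6)/(a + 2)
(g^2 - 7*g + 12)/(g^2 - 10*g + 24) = (g - 3)/(g - 6)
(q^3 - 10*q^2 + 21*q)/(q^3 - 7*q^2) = (q - 3)/q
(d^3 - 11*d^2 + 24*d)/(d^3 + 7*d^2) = (d^2 - 11*d + 24)/(d*(d + 7))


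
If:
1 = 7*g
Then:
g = 1/7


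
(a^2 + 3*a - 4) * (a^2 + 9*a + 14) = a^4 + 12*a^3 + 37*a^2 + 6*a - 56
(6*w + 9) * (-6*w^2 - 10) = -36*w^3 - 54*w^2 - 60*w - 90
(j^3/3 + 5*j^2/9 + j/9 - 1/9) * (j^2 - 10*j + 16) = j^5/3 - 25*j^4/9 - j^3/9 + 23*j^2/3 + 26*j/9 - 16/9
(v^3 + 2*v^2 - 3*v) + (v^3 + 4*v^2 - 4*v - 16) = 2*v^3 + 6*v^2 - 7*v - 16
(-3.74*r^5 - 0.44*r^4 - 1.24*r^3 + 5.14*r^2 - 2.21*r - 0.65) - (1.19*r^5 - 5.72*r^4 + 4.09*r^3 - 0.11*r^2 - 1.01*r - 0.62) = -4.93*r^5 + 5.28*r^4 - 5.33*r^3 + 5.25*r^2 - 1.2*r - 0.03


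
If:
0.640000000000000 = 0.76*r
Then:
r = 0.84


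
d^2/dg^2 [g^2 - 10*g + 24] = 2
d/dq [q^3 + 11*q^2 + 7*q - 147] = 3*q^2 + 22*q + 7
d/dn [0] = 0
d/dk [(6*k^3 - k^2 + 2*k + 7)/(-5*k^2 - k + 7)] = (-30*k^4 - 12*k^3 + 137*k^2 + 56*k + 21)/(25*k^4 + 10*k^3 - 69*k^2 - 14*k + 49)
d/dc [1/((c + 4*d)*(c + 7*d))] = (-2*c - 11*d)/(c^4 + 22*c^3*d + 177*c^2*d^2 + 616*c*d^3 + 784*d^4)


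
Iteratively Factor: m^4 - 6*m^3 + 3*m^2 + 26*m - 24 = (m - 4)*(m^3 - 2*m^2 - 5*m + 6) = (m - 4)*(m - 3)*(m^2 + m - 2) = (m - 4)*(m - 3)*(m - 1)*(m + 2)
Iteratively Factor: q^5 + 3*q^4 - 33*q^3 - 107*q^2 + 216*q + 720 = (q + 3)*(q^4 - 33*q^2 - 8*q + 240) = (q - 3)*(q + 3)*(q^3 + 3*q^2 - 24*q - 80) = (q - 3)*(q + 3)*(q + 4)*(q^2 - q - 20) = (q - 5)*(q - 3)*(q + 3)*(q + 4)*(q + 4)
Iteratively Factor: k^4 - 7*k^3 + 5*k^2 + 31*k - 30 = (k + 2)*(k^3 - 9*k^2 + 23*k - 15) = (k - 1)*(k + 2)*(k^2 - 8*k + 15) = (k - 3)*(k - 1)*(k + 2)*(k - 5)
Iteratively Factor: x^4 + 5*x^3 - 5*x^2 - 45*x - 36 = (x + 1)*(x^3 + 4*x^2 - 9*x - 36) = (x - 3)*(x + 1)*(x^2 + 7*x + 12) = (x - 3)*(x + 1)*(x + 3)*(x + 4)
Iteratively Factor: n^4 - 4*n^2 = (n)*(n^3 - 4*n) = n*(n - 2)*(n^2 + 2*n) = n^2*(n - 2)*(n + 2)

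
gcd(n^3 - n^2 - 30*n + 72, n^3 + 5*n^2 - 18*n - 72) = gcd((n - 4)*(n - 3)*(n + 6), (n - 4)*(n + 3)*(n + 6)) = n^2 + 2*n - 24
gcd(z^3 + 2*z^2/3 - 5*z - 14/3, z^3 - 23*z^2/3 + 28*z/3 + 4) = 1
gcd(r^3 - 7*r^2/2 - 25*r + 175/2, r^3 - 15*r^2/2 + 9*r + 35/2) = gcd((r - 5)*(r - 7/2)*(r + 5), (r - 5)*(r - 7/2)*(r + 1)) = r^2 - 17*r/2 + 35/2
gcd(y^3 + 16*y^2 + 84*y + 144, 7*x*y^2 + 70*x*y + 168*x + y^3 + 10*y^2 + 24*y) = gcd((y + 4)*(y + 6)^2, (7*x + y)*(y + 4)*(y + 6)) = y^2 + 10*y + 24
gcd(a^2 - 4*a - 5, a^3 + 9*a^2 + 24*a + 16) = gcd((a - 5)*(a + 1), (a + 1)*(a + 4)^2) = a + 1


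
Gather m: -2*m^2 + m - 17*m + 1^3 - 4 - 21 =-2*m^2 - 16*m - 24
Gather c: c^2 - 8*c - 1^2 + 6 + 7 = c^2 - 8*c + 12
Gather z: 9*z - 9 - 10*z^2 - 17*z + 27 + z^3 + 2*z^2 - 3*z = z^3 - 8*z^2 - 11*z + 18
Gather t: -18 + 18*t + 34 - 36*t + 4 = 20 - 18*t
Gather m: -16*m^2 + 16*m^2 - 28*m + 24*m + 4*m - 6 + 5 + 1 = 0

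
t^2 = t^2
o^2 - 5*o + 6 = (o - 3)*(o - 2)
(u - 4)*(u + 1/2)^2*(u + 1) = u^4 - 2*u^3 - 27*u^2/4 - 19*u/4 - 1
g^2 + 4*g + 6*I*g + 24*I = (g + 4)*(g + 6*I)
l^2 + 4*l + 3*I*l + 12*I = (l + 4)*(l + 3*I)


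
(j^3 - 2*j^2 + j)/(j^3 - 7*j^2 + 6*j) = (j - 1)/(j - 6)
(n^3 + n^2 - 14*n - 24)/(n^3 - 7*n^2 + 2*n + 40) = (n + 3)/(n - 5)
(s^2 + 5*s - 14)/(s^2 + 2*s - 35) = (s - 2)/(s - 5)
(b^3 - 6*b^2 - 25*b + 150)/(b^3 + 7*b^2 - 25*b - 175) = (b - 6)/(b + 7)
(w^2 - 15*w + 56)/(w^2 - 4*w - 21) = (w - 8)/(w + 3)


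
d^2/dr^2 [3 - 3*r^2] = -6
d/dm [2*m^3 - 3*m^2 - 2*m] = 6*m^2 - 6*m - 2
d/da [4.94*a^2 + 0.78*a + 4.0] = 9.88*a + 0.78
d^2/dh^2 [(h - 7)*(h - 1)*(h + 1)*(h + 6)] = 12*h^2 - 6*h - 86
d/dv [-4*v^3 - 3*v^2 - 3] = 6*v*(-2*v - 1)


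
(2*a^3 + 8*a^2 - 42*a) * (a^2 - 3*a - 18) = 2*a^5 + 2*a^4 - 102*a^3 - 18*a^2 + 756*a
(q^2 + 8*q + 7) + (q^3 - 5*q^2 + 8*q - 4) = q^3 - 4*q^2 + 16*q + 3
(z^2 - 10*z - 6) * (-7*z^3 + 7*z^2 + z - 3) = -7*z^5 + 77*z^4 - 27*z^3 - 55*z^2 + 24*z + 18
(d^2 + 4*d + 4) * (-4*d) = -4*d^3 - 16*d^2 - 16*d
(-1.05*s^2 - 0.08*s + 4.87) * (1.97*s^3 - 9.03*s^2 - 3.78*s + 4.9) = -2.0685*s^5 + 9.3239*s^4 + 14.2853*s^3 - 48.8187*s^2 - 18.8006*s + 23.863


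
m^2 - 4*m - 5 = (m - 5)*(m + 1)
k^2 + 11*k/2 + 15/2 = (k + 5/2)*(k + 3)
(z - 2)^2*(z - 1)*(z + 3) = z^4 - 2*z^3 - 7*z^2 + 20*z - 12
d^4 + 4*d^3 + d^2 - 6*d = d*(d - 1)*(d + 2)*(d + 3)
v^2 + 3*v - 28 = (v - 4)*(v + 7)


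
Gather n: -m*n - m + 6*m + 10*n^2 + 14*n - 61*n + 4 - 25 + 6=5*m + 10*n^2 + n*(-m - 47) - 15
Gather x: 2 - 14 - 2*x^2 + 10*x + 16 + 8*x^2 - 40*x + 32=6*x^2 - 30*x + 36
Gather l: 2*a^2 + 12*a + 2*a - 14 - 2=2*a^2 + 14*a - 16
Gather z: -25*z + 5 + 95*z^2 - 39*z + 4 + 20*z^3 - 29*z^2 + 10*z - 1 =20*z^3 + 66*z^2 - 54*z + 8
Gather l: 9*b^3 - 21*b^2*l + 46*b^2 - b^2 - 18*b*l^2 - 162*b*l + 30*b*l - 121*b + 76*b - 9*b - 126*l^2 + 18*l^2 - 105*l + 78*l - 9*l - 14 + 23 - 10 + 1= 9*b^3 + 45*b^2 - 54*b + l^2*(-18*b - 108) + l*(-21*b^2 - 132*b - 36)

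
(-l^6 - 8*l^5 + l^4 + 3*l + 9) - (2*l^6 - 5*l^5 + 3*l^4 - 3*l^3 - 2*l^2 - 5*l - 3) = -3*l^6 - 3*l^5 - 2*l^4 + 3*l^3 + 2*l^2 + 8*l + 12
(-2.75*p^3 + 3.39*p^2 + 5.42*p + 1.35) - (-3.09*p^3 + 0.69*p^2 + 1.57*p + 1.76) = 0.34*p^3 + 2.7*p^2 + 3.85*p - 0.41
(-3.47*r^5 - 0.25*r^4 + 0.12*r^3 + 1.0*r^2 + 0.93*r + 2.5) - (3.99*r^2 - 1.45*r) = -3.47*r^5 - 0.25*r^4 + 0.12*r^3 - 2.99*r^2 + 2.38*r + 2.5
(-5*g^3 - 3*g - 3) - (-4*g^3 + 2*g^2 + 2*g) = -g^3 - 2*g^2 - 5*g - 3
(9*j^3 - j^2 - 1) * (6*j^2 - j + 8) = 54*j^5 - 15*j^4 + 73*j^3 - 14*j^2 + j - 8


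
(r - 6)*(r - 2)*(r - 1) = r^3 - 9*r^2 + 20*r - 12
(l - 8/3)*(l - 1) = l^2 - 11*l/3 + 8/3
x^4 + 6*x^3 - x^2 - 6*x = x*(x - 1)*(x + 1)*(x + 6)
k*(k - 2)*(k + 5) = k^3 + 3*k^2 - 10*k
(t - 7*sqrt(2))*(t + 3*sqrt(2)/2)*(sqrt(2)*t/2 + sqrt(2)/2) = sqrt(2)*t^3/2 - 11*t^2/2 + sqrt(2)*t^2/2 - 21*sqrt(2)*t/2 - 11*t/2 - 21*sqrt(2)/2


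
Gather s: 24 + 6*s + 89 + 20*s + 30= 26*s + 143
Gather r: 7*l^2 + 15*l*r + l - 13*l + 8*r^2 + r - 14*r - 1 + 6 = 7*l^2 - 12*l + 8*r^2 + r*(15*l - 13) + 5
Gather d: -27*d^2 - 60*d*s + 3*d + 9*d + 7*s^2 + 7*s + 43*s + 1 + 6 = -27*d^2 + d*(12 - 60*s) + 7*s^2 + 50*s + 7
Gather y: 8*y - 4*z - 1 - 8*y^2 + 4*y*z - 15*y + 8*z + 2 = -8*y^2 + y*(4*z - 7) + 4*z + 1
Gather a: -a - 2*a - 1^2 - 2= -3*a - 3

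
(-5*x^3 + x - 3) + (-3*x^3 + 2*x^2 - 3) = -8*x^3 + 2*x^2 + x - 6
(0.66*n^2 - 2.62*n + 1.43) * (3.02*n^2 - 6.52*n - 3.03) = 1.9932*n^4 - 12.2156*n^3 + 19.4012*n^2 - 1.385*n - 4.3329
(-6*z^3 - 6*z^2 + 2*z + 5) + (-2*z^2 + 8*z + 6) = -6*z^3 - 8*z^2 + 10*z + 11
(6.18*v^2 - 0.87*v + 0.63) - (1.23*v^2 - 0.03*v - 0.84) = 4.95*v^2 - 0.84*v + 1.47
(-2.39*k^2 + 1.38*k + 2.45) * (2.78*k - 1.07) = -6.6442*k^3 + 6.3937*k^2 + 5.3344*k - 2.6215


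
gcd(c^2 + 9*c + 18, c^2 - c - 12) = c + 3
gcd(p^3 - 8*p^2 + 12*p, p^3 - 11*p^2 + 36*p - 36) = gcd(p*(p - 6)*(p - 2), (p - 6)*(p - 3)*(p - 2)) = p^2 - 8*p + 12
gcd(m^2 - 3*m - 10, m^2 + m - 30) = m - 5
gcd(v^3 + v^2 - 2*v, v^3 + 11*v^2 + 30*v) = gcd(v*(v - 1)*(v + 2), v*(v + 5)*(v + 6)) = v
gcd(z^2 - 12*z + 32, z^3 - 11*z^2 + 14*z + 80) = z - 8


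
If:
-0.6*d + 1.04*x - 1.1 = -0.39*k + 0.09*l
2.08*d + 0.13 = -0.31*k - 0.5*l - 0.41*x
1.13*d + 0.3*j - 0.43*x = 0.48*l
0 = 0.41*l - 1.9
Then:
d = 0.162956277577216*x - 1.42865144355415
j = 0.819531354459152*x + 12.7958879170621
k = 1.69200590922877 - 2.41596470116326*x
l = 4.63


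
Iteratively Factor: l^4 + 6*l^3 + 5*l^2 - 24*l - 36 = (l + 3)*(l^3 + 3*l^2 - 4*l - 12) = (l + 3)^2*(l^2 - 4) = (l + 2)*(l + 3)^2*(l - 2)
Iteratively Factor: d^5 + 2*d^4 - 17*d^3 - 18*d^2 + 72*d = (d + 4)*(d^4 - 2*d^3 - 9*d^2 + 18*d) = d*(d + 4)*(d^3 - 2*d^2 - 9*d + 18) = d*(d - 2)*(d + 4)*(d^2 - 9) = d*(d - 3)*(d - 2)*(d + 4)*(d + 3)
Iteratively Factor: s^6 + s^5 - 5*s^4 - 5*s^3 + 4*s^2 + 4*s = (s - 2)*(s^5 + 3*s^4 + s^3 - 3*s^2 - 2*s) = (s - 2)*(s - 1)*(s^4 + 4*s^3 + 5*s^2 + 2*s) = (s - 2)*(s - 1)*(s + 1)*(s^3 + 3*s^2 + 2*s) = (s - 2)*(s - 1)*(s + 1)^2*(s^2 + 2*s) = (s - 2)*(s - 1)*(s + 1)^2*(s + 2)*(s)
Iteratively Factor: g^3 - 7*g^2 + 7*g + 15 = (g - 3)*(g^2 - 4*g - 5) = (g - 5)*(g - 3)*(g + 1)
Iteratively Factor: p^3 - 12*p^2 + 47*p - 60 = (p - 3)*(p^2 - 9*p + 20) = (p - 5)*(p - 3)*(p - 4)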